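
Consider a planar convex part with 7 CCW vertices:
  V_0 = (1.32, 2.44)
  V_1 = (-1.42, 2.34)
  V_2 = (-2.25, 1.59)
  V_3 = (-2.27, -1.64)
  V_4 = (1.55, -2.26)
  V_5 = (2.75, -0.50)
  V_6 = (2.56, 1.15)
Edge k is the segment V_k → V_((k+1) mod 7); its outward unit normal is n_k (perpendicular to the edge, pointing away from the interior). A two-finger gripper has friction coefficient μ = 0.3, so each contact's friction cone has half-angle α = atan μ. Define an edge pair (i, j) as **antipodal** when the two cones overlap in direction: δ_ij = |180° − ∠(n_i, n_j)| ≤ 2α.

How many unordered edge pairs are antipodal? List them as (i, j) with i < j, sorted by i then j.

count = 3; pairs: (0,3), (1,4), (2,5)

α = atan 0.3 = 16.70°;  2α = 33.40°
n_0 = (-0.0365, +0.9993)
n_1 = (-0.6704, +0.7420)
n_2 = (-1.0000, +0.0062)
n_3 = (-0.1602, -0.9871)
n_4 = (+0.8262, -0.5633)
n_5 = (+0.9934, +0.1144)
n_6 = (+0.7209, +0.6930)
  (0,1): δ = 139.99°  ·
  (0,2): δ = 92.44°  ·
  (0,3): δ = 11.31°  ✓
  (0,4): δ = 53.62°  ·
  (0,5): δ = 94.48°  ·
  (0,6): δ = 131.78°  ·
  (1,2): δ = 132.46°  ·
  (1,3): δ = 51.32°  ·
  (1,4): δ = 13.61°  ✓
  (1,5): δ = 54.47°  ·
  (1,6): δ = 91.77°  ·
  (2,3): δ = 98.86°  ·
  (2,4): δ = 33.93°  ·
  (2,5): δ = 6.92°  ✓
  (2,6): δ = 44.22°  ·
  (3,4): δ = 115.07°  ·
  (3,5): δ = 74.21°  ·
  (3,6): δ = 36.91°  ·
  (4,5): δ = 139.14°  ·
  (4,6): δ = 101.85°  ·
  (5,6): δ = 142.70°  ·
antipodal pairs: 3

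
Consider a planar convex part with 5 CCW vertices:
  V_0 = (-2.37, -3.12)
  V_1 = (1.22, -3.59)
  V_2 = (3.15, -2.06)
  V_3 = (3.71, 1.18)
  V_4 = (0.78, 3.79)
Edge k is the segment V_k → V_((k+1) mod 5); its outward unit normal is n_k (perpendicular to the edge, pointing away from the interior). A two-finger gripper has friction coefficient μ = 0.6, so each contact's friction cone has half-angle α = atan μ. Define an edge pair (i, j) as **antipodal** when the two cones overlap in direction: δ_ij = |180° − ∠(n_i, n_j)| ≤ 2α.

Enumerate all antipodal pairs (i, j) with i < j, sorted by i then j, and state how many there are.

count = 3; pairs: (0,3), (1,4), (2,4)

α = atan 0.6 = 30.96°;  2α = 61.93°
n_0 = (-0.1298, -0.9915)
n_1 = (+0.6212, -0.7836)
n_2 = (+0.9854, -0.1703)
n_3 = (+0.6652, +0.7467)
n_4 = (-0.9099, +0.4148)
  (0,1): δ = 134.14°  ·
  (0,2): δ = 92.35°  ·
  (0,3): δ = 34.24°  ✓
  (0,4): δ = 72.95°  ·
  (1,2): δ = 138.21°  ·
  (1,3): δ = 80.10°  ·
  (1,4): δ = 27.09°  ✓
  (2,3): δ = 121.89°  ·
  (2,4): δ = 14.70°  ✓
  (3,4): δ = 72.81°  ·
antipodal pairs: 3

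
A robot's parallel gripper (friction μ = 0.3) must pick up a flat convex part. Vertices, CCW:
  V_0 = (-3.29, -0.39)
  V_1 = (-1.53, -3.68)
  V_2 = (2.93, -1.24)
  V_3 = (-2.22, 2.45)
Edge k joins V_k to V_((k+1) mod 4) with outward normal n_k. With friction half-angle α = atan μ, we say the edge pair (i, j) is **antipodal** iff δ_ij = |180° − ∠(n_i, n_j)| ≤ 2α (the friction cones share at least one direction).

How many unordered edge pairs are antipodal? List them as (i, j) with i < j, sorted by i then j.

α = atan 0.3 = 16.70°;  2α = 33.40°
n_0 = (-0.8818, -0.4717)
n_1 = (+0.4800, -0.8773)
n_2 = (+0.5824, +0.8129)
n_3 = (-0.9358, +0.3526)
  (0,1): δ = 89.46°  ·
  (0,2): δ = 26.23°  ✓
  (0,3): δ = 131.21°  ·
  (1,2): δ = 64.30°  ·
  (1,3): δ = 40.67°  ·
  (2,3): δ = 75.02°  ·
antipodal pairs: 1

count = 1; pairs: (0,2)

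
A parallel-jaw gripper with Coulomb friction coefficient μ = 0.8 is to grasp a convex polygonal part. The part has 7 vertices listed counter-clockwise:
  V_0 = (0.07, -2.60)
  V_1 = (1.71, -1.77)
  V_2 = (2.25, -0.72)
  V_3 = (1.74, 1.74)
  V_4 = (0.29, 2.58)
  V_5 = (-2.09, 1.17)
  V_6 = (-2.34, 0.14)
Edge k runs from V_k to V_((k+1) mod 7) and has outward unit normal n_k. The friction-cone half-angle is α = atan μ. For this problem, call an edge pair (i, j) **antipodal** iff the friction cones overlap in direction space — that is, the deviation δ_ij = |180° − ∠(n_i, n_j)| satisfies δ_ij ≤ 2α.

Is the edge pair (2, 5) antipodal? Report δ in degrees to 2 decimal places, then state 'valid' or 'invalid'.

δ = 25.36°, valid

α = atan 0.8 = 38.66°;  2α = 77.32°
edge 2: e_2 = (-0.51, +2.46);  n_2 = (+0.9792, +0.2030)
edge 5: e_5 = (-0.25, -1.03);  n_5 = (-0.9718, +0.2359)
∠(n_2, n_5) = 154.64°
δ = |180° − 154.64°| = 25.36°
25.36° ≤ 2α = 77.32°  →  valid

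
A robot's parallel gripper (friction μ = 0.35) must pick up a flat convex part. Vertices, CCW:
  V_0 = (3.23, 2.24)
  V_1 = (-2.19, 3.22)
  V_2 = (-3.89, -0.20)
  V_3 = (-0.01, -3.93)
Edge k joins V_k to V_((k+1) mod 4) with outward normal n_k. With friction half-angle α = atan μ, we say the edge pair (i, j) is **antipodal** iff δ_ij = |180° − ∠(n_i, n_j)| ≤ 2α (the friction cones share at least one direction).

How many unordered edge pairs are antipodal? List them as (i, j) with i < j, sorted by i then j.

count = 2; pairs: (0,2), (1,3)

α = atan 0.35 = 19.29°;  2α = 38.58°
n_0 = (+0.1779, +0.9840)
n_1 = (-0.8955, +0.4451)
n_2 = (-0.6930, -0.7209)
n_3 = (+0.8854, -0.4649)
  (0,1): δ = 106.18°  ·
  (0,2): δ = 33.62°  ✓
  (0,3): δ = 72.54°  ·
  (1,2): δ = 107.44°  ·
  (1,3): δ = 1.27°  ✓
  (2,3): δ = 73.83°  ·
antipodal pairs: 2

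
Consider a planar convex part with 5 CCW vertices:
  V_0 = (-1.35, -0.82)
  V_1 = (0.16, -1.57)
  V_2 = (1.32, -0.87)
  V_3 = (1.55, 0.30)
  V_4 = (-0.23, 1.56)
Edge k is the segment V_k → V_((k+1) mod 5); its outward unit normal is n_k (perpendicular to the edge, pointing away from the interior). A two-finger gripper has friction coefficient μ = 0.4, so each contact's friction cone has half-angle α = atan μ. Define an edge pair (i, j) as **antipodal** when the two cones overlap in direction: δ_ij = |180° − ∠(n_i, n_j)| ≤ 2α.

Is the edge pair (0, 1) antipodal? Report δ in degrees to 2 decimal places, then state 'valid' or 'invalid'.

α = atan 0.4 = 21.80°;  2α = 43.60°
edge 0: e_0 = (+1.51, -0.75);  n_0 = (-0.4448, -0.8956)
edge 1: e_1 = (+1.16, +0.70);  n_1 = (+0.5167, -0.8562)
∠(n_0, n_1) = 57.52°
δ = |180° − 57.52°| = 122.48°
122.48° > 2α = 43.60°  →  invalid

δ = 122.48°, invalid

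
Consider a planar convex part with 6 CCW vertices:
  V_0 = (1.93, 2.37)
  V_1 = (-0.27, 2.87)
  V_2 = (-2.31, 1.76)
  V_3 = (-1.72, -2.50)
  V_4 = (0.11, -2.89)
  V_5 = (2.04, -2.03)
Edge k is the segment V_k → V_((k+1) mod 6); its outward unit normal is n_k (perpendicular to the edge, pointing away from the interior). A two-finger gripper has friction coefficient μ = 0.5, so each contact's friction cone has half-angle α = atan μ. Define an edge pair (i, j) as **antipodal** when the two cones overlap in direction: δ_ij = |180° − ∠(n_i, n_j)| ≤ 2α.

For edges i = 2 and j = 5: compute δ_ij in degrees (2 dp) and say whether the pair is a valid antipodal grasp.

α = atan 0.5 = 26.57°;  2α = 53.13°
edge 2: e_2 = (+0.59, -4.26);  n_2 = (-0.9905, -0.1372)
edge 5: e_5 = (-0.11, +4.40);  n_5 = (+0.9997, +0.0250)
∠(n_2, n_5) = 173.55°
δ = |180° − 173.55°| = 6.45°
6.45° ≤ 2α = 53.13°  →  valid

δ = 6.45°, valid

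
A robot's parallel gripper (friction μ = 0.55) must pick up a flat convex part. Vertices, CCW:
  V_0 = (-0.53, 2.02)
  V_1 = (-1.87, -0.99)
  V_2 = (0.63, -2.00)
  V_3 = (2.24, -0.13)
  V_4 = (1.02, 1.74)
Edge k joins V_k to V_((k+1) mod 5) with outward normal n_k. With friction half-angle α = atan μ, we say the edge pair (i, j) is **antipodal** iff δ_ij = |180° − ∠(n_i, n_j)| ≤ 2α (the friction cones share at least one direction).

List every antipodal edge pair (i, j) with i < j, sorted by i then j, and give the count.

count = 4; pairs: (0,2), (0,3), (1,3), (1,4)

α = atan 0.55 = 28.81°;  2α = 57.62°
n_0 = (-0.9136, +0.4067)
n_1 = (-0.3746, -0.9272)
n_2 = (+0.7578, -0.6525)
n_3 = (+0.8375, +0.5464)
n_4 = (+0.1778, +0.9841)
  (0,1): δ = 88.00°  ·
  (0,2): δ = 16.73°  ✓
  (0,3): δ = 57.12°  ✓
  (0,4): δ = 103.76°  ·
  (1,2): δ = 108.73°  ·
  (1,3): δ = 34.88°  ✓
  (1,4): δ = 11.76°  ✓
  (2,3): δ = 106.15°  ·
  (2,4): δ = 59.51°  ·
  (3,4): δ = 133.36°  ·
antipodal pairs: 4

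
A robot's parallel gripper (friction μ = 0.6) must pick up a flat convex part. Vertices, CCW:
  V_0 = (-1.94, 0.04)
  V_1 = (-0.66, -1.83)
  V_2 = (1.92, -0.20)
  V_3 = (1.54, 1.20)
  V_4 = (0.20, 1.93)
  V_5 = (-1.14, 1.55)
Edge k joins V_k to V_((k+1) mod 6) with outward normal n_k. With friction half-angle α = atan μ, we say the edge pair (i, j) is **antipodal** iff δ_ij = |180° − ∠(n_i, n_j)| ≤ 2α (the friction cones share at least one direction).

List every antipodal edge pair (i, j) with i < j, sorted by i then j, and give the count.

α = atan 0.6 = 30.96°;  2α = 61.93°
n_0 = (-0.8252, -0.5648)
n_1 = (+0.5341, -0.8454)
n_2 = (+0.9651, +0.2620)
n_3 = (+0.4784, +0.8781)
n_4 = (-0.2728, +0.9621)
n_5 = (-0.8836, +0.4682)
  (0,1): δ = 92.11°  ·
  (0,2): δ = 19.21°  ✓
  (0,3): δ = 27.03°  ✓
  (0,4): δ = 71.44°  ·
  (0,5): δ = 117.69°  ·
  (1,2): δ = 107.10°  ·
  (1,3): δ = 60.86°  ✓
  (1,4): δ = 16.45°  ✓
  (1,5): δ = 29.80°  ✓
  (2,3): δ = 133.77°  ·
  (2,4): δ = 89.35°  ·
  (2,5): δ = 43.10°  ✓
  (3,4): δ = 135.59°  ·
  (3,5): δ = 89.33°  ·
  (4,5): δ = 133.75°  ·
antipodal pairs: 6

count = 6; pairs: (0,2), (0,3), (1,3), (1,4), (1,5), (2,5)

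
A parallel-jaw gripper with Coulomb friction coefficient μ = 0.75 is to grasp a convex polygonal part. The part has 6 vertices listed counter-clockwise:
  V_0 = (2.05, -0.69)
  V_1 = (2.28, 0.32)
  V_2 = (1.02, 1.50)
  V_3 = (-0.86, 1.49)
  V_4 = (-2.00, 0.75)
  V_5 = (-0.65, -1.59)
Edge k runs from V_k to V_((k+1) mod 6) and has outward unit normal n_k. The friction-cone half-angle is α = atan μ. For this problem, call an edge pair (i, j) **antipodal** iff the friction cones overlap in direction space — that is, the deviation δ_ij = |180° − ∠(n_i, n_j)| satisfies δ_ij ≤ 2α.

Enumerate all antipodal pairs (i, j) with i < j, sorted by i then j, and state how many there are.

count = 7; pairs: (0,3), (0,4), (1,4), (1,5), (2,4), (2,5), (3,5)

α = atan 0.75 = 36.87°;  2α = 73.74°
n_0 = (+0.9750, -0.2220)
n_1 = (+0.6836, +0.7299)
n_2 = (-0.0053, +1.0000)
n_3 = (-0.5445, +0.8388)
n_4 = (-0.8662, -0.4997)
n_5 = (+0.3162, -0.9487)
  (0,1): δ = 120.29°  ·
  (0,2): δ = 76.87°  ·
  (0,3): δ = 44.18°  ✓
  (0,4): δ = 42.81°  ✓
  (0,5): δ = 121.26°  ·
  (1,2): δ = 136.57°  ·
  (1,3): δ = 103.89°  ·
  (1,4): δ = 16.90°  ✓
  (1,5): δ = 61.56°  ✓
  (2,3): δ = 147.32°  ·
  (2,4): δ = 60.32°  ✓
  (2,5): δ = 18.13°  ✓
  (3,4): δ = 93.01°  ·
  (3,5): δ = 14.55°  ✓
  (4,5): δ = 101.55°  ·
antipodal pairs: 7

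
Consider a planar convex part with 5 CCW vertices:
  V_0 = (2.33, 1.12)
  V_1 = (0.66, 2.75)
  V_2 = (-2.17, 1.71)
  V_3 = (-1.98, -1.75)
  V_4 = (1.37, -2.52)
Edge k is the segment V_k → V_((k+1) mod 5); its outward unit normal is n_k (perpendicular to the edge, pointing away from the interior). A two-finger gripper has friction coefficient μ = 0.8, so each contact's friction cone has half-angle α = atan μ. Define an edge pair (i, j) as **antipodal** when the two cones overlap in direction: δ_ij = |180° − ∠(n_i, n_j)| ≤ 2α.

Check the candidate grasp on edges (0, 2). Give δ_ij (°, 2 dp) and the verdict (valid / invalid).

δ = 42.55°, valid

α = atan 0.8 = 38.66°;  2α = 77.32°
edge 0: e_0 = (-1.67, +1.63);  n_0 = (+0.6985, +0.7156)
edge 2: e_2 = (+0.19, -3.46);  n_2 = (-0.9985, -0.0548)
∠(n_0, n_2) = 137.45°
δ = |180° − 137.45°| = 42.55°
42.55° ≤ 2α = 77.32°  →  valid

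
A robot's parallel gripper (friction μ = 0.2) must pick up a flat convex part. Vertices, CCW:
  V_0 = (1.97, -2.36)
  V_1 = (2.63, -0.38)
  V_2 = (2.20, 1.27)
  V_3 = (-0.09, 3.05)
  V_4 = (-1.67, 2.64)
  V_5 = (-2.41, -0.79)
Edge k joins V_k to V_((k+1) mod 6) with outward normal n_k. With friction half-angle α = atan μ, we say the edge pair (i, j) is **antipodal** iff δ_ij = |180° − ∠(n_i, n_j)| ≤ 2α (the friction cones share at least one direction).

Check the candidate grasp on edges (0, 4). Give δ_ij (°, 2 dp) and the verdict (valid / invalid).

α = atan 0.2 = 11.31°;  2α = 22.62°
edge 0: e_0 = (+0.66, +1.98);  n_0 = (+0.9487, -0.3162)
edge 4: e_4 = (-0.74, -3.43);  n_4 = (-0.9775, +0.2109)
∠(n_0, n_4) = 173.74°
δ = |180° − 173.74°| = 6.26°
6.26° ≤ 2α = 22.62°  →  valid

δ = 6.26°, valid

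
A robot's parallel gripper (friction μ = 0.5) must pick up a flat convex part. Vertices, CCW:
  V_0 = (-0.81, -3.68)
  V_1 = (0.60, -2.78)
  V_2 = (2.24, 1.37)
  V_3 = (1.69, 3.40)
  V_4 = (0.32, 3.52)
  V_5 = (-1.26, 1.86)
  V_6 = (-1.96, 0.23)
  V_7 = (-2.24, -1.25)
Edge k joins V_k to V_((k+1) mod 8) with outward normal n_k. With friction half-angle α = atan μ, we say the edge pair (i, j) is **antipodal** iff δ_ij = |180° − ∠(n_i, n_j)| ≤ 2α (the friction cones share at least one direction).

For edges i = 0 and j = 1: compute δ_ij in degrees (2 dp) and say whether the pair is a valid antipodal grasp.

δ = 144.11°, invalid

α = atan 0.5 = 26.57°;  2α = 53.13°
edge 0: e_0 = (+1.41, +0.90);  n_0 = (+0.5380, -0.8429)
edge 1: e_1 = (+1.64, +4.15);  n_1 = (+0.9300, -0.3675)
∠(n_0, n_1) = 35.89°
δ = |180° − 35.89°| = 144.11°
144.11° > 2α = 53.13°  →  invalid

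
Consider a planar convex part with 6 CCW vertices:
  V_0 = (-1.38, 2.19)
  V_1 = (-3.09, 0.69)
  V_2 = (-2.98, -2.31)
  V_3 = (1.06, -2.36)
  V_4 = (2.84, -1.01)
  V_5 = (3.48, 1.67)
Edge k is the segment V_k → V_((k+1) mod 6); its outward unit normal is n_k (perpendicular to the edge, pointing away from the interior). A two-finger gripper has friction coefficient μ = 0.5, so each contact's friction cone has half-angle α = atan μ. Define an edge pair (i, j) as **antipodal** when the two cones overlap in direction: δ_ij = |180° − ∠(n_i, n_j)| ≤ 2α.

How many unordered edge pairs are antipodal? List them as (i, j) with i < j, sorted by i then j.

α = atan 0.5 = 26.57°;  2α = 53.13°
n_0 = (-0.6594, +0.7518)
n_1 = (-0.9993, -0.0366)
n_2 = (-0.0124, -0.9999)
n_3 = (+0.6043, -0.7968)
n_4 = (+0.9727, -0.2323)
n_5 = (+0.1064, +0.9943)
  (0,1): δ = 129.16°  ·
  (0,2): δ = 41.97°  ✓
  (0,3): δ = 4.08°  ✓
  (0,4): δ = 35.31°  ✓
  (0,5): δ = 132.64°  ·
  (1,2): δ = 92.81°  ·
  (1,3): δ = 54.92°  ·
  (1,4): δ = 15.53°  ✓
  (1,5): δ = 81.79°  ·
  (2,3): δ = 142.11°  ·
  (2,4): δ = 102.72°  ·
  (2,5): δ = 5.40°  ✓
  (3,4): δ = 140.61°  ·
  (3,5): δ = 43.28°  ✓
  (4,5): δ = 82.68°  ·
antipodal pairs: 6

count = 6; pairs: (0,2), (0,3), (0,4), (1,4), (2,5), (3,5)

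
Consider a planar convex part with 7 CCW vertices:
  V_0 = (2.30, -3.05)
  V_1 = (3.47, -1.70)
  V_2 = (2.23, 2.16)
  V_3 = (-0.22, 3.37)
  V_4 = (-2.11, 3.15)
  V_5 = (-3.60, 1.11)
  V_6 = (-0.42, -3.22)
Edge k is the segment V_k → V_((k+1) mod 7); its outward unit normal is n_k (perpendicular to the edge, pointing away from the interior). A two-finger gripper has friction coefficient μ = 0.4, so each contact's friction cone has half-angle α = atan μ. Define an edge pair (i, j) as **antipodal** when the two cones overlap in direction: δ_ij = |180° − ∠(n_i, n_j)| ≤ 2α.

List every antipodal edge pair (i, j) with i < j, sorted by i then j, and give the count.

α = atan 0.4 = 21.80°;  2α = 43.60°
n_0 = (+0.7557, -0.6549)
n_1 = (+0.9521, +0.3058)
n_2 = (+0.4428, +0.8966)
n_3 = (-0.1156, +0.9933)
n_4 = (-0.8075, +0.5898)
n_5 = (-0.8060, -0.5919)
n_6 = (+0.0624, -0.9981)
  (0,1): δ = 121.28°  ·
  (0,2): δ = 75.37°  ·
  (0,3): δ = 42.45°  ✓
  (0,4): δ = 4.77°  ✓
  (0,5): δ = 77.21°  ·
  (0,6): δ = 134.49°  ·
  (1,2): δ = 134.09°  ·
  (1,3): δ = 101.17°  ·
  (1,4): δ = 53.95°  ·
  (1,5): δ = 18.48°  ✓
  (1,6): δ = 75.77°  ·
  (2,3): δ = 147.08°  ·
  (2,4): δ = 99.86°  ·
  (2,5): δ = 27.42°  ✓
  (2,6): δ = 29.86°  ✓
  (3,4): δ = 132.78°  ·
  (3,5): δ = 60.35°  ·
  (3,6): δ = 3.06°  ✓
  (4,5): δ = 107.56°  ·
  (4,6): δ = 50.28°  ·
  (5,6): δ = 122.72°  ·
antipodal pairs: 6

count = 6; pairs: (0,3), (0,4), (1,5), (2,5), (2,6), (3,6)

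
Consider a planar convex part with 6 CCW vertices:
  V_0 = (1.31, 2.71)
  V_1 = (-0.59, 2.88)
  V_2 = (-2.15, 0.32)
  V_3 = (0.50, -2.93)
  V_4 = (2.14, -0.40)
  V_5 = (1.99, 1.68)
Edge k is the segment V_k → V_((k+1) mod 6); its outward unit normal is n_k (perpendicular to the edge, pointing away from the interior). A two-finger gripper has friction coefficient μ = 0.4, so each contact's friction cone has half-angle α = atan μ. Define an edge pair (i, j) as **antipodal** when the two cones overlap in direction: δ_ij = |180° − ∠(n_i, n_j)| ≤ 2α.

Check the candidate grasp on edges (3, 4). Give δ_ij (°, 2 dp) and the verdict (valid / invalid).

δ = 142.92°, invalid

α = atan 0.4 = 21.80°;  2α = 43.60°
edge 3: e_3 = (+1.64, +2.53);  n_3 = (+0.8391, -0.5439)
edge 4: e_4 = (-0.15, +2.08);  n_4 = (+0.9974, +0.0719)
∠(n_3, n_4) = 37.08°
δ = |180° − 37.08°| = 142.92°
142.92° > 2α = 43.60°  →  invalid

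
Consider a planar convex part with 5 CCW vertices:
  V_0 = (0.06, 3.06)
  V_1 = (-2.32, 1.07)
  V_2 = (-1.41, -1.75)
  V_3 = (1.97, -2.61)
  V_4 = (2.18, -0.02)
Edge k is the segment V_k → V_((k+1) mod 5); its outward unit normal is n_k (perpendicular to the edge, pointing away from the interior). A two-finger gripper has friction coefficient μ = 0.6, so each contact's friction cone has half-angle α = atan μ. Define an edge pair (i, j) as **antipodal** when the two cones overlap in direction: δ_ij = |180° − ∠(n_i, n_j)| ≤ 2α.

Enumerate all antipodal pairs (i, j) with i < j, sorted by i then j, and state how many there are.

α = atan 0.6 = 30.96°;  2α = 61.93°
n_0 = (-0.6415, +0.7672)
n_1 = (-0.9517, -0.3071)
n_2 = (-0.2466, -0.9691)
n_3 = (+0.9967, -0.0808)
n_4 = (+0.8237, +0.5670)
  (0,1): δ = 112.02°  ·
  (0,2): δ = 54.18°  ✓
  (0,3): δ = 45.46°  ✓
  (0,4): δ = 84.64°  ·
  (1,2): δ = 122.16°  ·
  (1,3): δ = 22.52°  ✓
  (1,4): δ = 16.66°  ✓
  (2,3): δ = 80.36°  ·
  (2,4): δ = 41.18°  ✓
  (3,4): δ = 140.82°  ·
antipodal pairs: 5

count = 5; pairs: (0,2), (0,3), (1,3), (1,4), (2,4)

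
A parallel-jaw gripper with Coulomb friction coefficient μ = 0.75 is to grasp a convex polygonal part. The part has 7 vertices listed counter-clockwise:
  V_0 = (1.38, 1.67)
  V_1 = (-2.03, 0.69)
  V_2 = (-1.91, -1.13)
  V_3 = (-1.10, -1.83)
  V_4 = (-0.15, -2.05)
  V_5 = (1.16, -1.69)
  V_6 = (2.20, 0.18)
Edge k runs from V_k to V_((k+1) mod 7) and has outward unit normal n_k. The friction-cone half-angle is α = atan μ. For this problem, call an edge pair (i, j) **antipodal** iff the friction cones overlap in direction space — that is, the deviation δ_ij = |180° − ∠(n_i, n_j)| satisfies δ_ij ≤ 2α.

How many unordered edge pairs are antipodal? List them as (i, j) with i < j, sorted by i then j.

count = 8; pairs: (0,2), (0,3), (0,4), (0,5), (1,5), (1,6), (2,6), (3,6)

α = atan 0.75 = 36.87°;  2α = 73.74°
n_0 = (-0.2762, +0.9611)
n_1 = (-0.9978, -0.0658)
n_2 = (-0.6539, -0.7566)
n_3 = (-0.2256, -0.9742)
n_4 = (+0.2650, -0.9643)
n_5 = (+0.8739, -0.4860)
n_6 = (+0.8761, +0.4821)
  (0,1): δ = 102.26°  ·
  (0,2): δ = 56.87°  ✓
  (0,3): δ = 29.07°  ✓
  (0,4): δ = 0.67°  ✓
  (0,5): δ = 44.89°  ✓
  (0,6): δ = 102.79°  ·
  (1,2): δ = 134.61°  ·
  (1,3): δ = 106.81°  ·
  (1,4): δ = 78.41°  ·
  (1,5): δ = 32.85°  ✓
  (1,6): δ = 25.05°  ✓
  (2,3): δ = 152.21°  ·
  (2,4): δ = 123.80°  ·
  (2,5): δ = 78.25°  ·
  (2,6): δ = 20.34°  ✓
  (3,4): δ = 151.60°  ·
  (3,5): δ = 106.04°  ·
  (3,6): δ = 48.14°  ✓
  (4,5): δ = 134.45°  ·
  (4,6): δ = 76.54°  ·
  (5,6): δ = 122.09°  ·
antipodal pairs: 8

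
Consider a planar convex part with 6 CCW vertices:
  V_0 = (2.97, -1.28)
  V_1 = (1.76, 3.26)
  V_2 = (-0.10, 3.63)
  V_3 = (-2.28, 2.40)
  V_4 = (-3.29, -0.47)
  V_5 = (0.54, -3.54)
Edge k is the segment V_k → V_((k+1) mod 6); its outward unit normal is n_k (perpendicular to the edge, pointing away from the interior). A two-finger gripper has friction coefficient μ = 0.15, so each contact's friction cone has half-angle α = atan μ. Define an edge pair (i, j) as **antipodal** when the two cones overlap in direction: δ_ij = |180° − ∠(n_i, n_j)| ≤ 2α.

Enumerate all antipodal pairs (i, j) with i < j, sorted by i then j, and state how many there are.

count = 1; pairs: (2,5)

α = atan 0.15 = 8.53°;  2α = 17.06°
n_0 = (+0.9663, +0.2575)
n_1 = (+0.1951, +0.9808)
n_2 = (-0.4914, +0.8709)
n_3 = (-0.9433, +0.3320)
n_4 = (-0.6254, -0.7803)
n_5 = (+0.6810, -0.7323)
  (0,1): δ = 116.17°  ·
  (0,2): δ = 75.49°  ·
  (0,3): δ = 34.31°  ·
  (0,4): δ = 36.36°  ·
  (0,5): δ = 118.00°  ·
  (1,2): δ = 139.32°  ·
  (1,3): δ = 98.14°  ·
  (1,4): δ = 27.46°  ·
  (1,5): δ = 54.17°  ·
  (2,3): δ = 138.82°  ·
  (2,4): δ = 68.15°  ·
  (2,5): δ = 13.49°  ✓
  (3,4): δ = 109.33°  ·
  (3,5): δ = 27.69°  ·
  (4,5): δ = 98.36°  ·
antipodal pairs: 1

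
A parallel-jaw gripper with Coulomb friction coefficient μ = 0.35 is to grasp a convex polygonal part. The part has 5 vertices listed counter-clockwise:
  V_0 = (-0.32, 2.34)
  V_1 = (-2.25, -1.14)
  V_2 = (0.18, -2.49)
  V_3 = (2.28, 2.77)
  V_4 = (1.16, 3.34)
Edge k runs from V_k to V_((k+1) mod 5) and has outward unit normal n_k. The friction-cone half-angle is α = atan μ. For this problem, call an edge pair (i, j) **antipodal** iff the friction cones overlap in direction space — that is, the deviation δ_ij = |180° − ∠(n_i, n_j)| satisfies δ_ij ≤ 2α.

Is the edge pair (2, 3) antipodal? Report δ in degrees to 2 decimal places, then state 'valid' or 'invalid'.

δ = 95.21°, invalid

α = atan 0.35 = 19.29°;  2α = 38.58°
edge 2: e_2 = (+2.10, +5.26);  n_2 = (+0.9287, -0.3708)
edge 3: e_3 = (-1.12, +0.57);  n_3 = (+0.4536, +0.8912)
∠(n_2, n_3) = 84.79°
δ = |180° − 84.79°| = 95.21°
95.21° > 2α = 38.58°  →  invalid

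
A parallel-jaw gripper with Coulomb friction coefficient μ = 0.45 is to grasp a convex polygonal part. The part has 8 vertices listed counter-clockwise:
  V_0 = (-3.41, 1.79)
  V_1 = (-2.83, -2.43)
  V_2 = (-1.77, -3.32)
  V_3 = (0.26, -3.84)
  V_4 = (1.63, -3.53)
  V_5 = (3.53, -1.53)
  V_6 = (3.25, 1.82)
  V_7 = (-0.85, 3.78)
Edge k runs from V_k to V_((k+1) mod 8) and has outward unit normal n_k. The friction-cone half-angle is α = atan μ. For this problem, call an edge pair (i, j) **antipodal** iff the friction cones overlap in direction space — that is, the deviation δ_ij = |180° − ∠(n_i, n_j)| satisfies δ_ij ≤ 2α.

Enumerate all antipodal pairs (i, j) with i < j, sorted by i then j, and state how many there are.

α = atan 0.45 = 24.23°;  2α = 48.46°
n_0 = (-0.9907, -0.1362)
n_1 = (-0.6430, -0.7658)
n_2 = (-0.2481, -0.9687)
n_3 = (+0.2207, -0.9753)
n_4 = (+0.7250, -0.6887)
n_5 = (+0.9965, +0.0833)
n_6 = (+0.4313, +0.9022)
n_7 = (-0.6137, +0.7895)
  (0,1): δ = 137.84°  ·
  (0,2): δ = 112.19°  ·
  (0,3): δ = 85.08°  ·
  (0,4): δ = 51.36°  ·
  (0,5): δ = 3.05°  ✓
  (0,6): δ = 56.62°  ·
  (0,7): δ = 120.03°  ·
  (1,2): δ = 154.35°  ·
  (1,3): δ = 127.23°  ·
  (1,4): δ = 93.51°  ·
  (1,5): δ = 45.20°  ✓
  (1,6): δ = 14.47°  ✓
  (1,7): δ = 77.88°  ·
  (2,3): δ = 152.88°  ·
  (2,4): δ = 119.16°  ·
  (2,5): δ = 70.85°  ·
  (2,6): δ = 11.18°  ✓
  (2,7): δ = 52.23°  ·
  (3,4): δ = 146.28°  ·
  (3,5): δ = 97.97°  ·
  (3,6): δ = 38.30°  ✓
  (3,7): δ = 25.11°  ✓
  (4,5): δ = 131.69°  ·
  (4,6): δ = 72.02°  ·
  (4,7): δ = 8.61°  ✓
  (5,6): δ = 120.33°  ·
  (5,7): δ = 56.92°  ·
  (6,7): δ = 116.59°  ·
antipodal pairs: 7

count = 7; pairs: (0,5), (1,5), (1,6), (2,6), (3,6), (3,7), (4,7)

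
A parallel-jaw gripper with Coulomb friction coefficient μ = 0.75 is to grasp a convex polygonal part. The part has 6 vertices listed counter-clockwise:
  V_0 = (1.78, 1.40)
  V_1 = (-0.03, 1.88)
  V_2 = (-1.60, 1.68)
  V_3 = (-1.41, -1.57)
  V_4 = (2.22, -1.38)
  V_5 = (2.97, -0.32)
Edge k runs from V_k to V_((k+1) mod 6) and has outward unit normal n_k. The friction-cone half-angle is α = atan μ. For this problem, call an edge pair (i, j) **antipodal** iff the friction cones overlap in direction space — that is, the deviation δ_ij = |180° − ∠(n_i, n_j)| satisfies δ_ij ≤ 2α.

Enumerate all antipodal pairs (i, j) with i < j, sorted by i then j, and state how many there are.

α = atan 0.75 = 36.87°;  2α = 73.74°
n_0 = (+0.2563, +0.9666)
n_1 = (-0.1264, +0.9920)
n_2 = (-0.9983, -0.0584)
n_3 = (+0.0523, -0.9986)
n_4 = (+0.8163, -0.5776)
n_5 = (+0.8224, +0.5690)
  (0,1): δ = 157.89°  ·
  (0,2): δ = 71.80°  ✓
  (0,3): δ = 17.85°  ✓
  (0,4): δ = 69.57°  ✓
  (0,5): δ = 139.53°  ·
  (1,2): δ = 93.91°  ·
  (1,3): δ = 4.26°  ✓
  (1,4): δ = 47.46°  ✓
  (1,5): δ = 117.42°  ·
  (2,3): δ = 90.35°  ·
  (2,4): δ = 38.63°  ✓
  (2,5): δ = 31.33°  ✓
  (3,4): δ = 128.28°  ·
  (3,5): δ = 58.32°  ✓
  (4,5): δ = 110.04°  ·
antipodal pairs: 8

count = 8; pairs: (0,2), (0,3), (0,4), (1,3), (1,4), (2,4), (2,5), (3,5)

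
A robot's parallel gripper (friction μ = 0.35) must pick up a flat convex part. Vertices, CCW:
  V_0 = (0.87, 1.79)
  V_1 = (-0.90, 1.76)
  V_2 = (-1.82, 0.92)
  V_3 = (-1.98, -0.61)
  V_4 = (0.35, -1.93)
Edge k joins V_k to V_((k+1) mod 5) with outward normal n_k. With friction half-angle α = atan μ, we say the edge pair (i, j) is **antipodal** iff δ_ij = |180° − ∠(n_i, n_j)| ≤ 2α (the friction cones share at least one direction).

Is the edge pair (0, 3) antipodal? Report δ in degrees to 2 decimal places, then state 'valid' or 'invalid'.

α = atan 0.35 = 19.29°;  2α = 38.58°
edge 0: e_0 = (-1.77, -0.03);  n_0 = (-0.0169, +0.9999)
edge 3: e_3 = (+2.33, -1.32);  n_3 = (-0.4929, -0.8701)
∠(n_0, n_3) = 149.50°
δ = |180° − 149.50°| = 30.50°
30.50° ≤ 2α = 38.58°  →  valid

δ = 30.50°, valid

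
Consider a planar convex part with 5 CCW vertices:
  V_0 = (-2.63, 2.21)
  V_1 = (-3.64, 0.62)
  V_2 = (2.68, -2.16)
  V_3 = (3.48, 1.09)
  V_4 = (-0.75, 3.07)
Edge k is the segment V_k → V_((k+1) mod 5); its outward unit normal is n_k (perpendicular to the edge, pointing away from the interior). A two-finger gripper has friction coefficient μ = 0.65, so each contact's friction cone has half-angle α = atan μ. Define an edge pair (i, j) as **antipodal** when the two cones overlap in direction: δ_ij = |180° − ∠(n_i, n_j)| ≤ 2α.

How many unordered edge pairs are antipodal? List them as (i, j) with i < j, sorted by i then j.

count = 4; pairs: (0,2), (1,3), (1,4), (2,4)

α = atan 0.65 = 33.02°;  2α = 66.05°
n_0 = (-0.8441, +0.5362)
n_1 = (-0.4026, -0.9154)
n_2 = (+0.9710, -0.2390)
n_3 = (+0.4239, +0.9057)
n_4 = (-0.4160, +0.9094)
  (0,1): δ = 81.32°  ·
  (0,2): δ = 18.60°  ✓
  (0,3): δ = 97.34°  ·
  (0,4): δ = 147.01°  ·
  (1,2): δ = 80.09°  ·
  (1,3): δ = 1.34°  ✓
  (1,4): δ = 48.32°  ✓
  (2,3): δ = 101.25°  ·
  (2,4): δ = 51.59°  ✓
  (3,4): δ = 130.33°  ·
antipodal pairs: 4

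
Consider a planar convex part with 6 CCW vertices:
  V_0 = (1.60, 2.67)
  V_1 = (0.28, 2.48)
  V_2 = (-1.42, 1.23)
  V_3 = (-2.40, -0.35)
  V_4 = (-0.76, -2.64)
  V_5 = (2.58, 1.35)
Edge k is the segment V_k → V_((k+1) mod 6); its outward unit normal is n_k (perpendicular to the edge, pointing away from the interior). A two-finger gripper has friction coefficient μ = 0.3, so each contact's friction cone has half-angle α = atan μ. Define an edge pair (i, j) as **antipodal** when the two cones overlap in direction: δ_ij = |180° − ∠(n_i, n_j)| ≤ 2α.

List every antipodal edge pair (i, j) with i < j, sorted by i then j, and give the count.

α = atan 0.3 = 16.70°;  2α = 33.40°
n_0 = (-0.1425, +0.9898)
n_1 = (-0.5924, +0.8057)
n_2 = (-0.8498, +0.5271)
n_3 = (-0.8130, -0.5822)
n_4 = (+0.7668, -0.6419)
n_5 = (+0.8029, +0.5961)
  (0,1): δ = 151.86°  ·
  (0,2): δ = 130.00°  ·
  (0,3): δ = 62.58°  ·
  (0,4): δ = 41.88°  ·
  (0,5): δ = 118.40°  ·
  (1,2): δ = 158.14°  ·
  (1,3): δ = 90.72°  ·
  (1,4): δ = 13.74°  ✓
  (1,5): δ = 90.26°  ·
  (2,3): δ = 112.58°  ·
  (2,4): δ = 8.12°  ✓
  (2,5): δ = 68.40°  ·
  (3,4): δ = 75.54°  ·
  (3,5): δ = 0.98°  ✓
  (4,5): δ = 103.48°  ·
antipodal pairs: 3

count = 3; pairs: (1,4), (2,4), (3,5)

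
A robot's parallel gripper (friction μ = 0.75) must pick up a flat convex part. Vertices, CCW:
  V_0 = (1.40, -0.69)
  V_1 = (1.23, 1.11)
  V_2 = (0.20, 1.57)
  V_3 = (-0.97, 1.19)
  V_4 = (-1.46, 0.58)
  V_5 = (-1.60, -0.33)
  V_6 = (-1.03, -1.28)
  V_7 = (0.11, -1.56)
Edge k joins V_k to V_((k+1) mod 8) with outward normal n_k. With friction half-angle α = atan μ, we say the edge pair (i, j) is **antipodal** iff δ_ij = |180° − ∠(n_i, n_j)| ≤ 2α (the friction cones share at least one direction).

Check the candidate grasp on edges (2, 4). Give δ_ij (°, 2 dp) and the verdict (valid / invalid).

δ = 116.74°, invalid

α = atan 0.75 = 36.87°;  2α = 73.74°
edge 2: e_2 = (-1.17, -0.38);  n_2 = (-0.3089, +0.9511)
edge 4: e_4 = (-0.14, -0.91);  n_4 = (-0.9884, +0.1521)
∠(n_2, n_4) = 63.26°
δ = |180° − 63.26°| = 116.74°
116.74° > 2α = 73.74°  →  invalid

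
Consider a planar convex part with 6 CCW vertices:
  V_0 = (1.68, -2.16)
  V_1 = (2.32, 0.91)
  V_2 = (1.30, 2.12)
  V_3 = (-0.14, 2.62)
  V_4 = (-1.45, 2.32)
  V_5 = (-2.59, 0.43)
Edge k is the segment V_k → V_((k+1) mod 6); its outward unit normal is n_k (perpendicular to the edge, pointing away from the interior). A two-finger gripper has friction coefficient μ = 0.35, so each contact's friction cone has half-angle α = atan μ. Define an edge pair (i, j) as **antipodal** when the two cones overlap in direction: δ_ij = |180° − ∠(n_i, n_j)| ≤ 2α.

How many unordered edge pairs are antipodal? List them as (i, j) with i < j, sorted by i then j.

α = atan 0.35 = 19.29°;  2α = 38.58°
n_0 = (+0.9790, -0.2041)
n_1 = (+0.7646, +0.6445)
n_2 = (+0.3280, +0.9447)
n_3 = (-0.2232, +0.9748)
n_4 = (-0.8563, +0.5165)
n_5 = (-0.5186, -0.8550)
  (0,1): δ = 128.09°  ·
  (0,2): δ = 97.37°  ·
  (0,3): δ = 65.33°  ·
  (0,4): δ = 19.32°  ✓
  (0,5): δ = 70.54°  ·
  (1,2): δ = 149.28°  ·
  (1,3): δ = 117.23°  ·
  (1,4): δ = 71.23°  ·
  (1,5): δ = 18.63°  ✓
  (2,3): δ = 147.95°  ·
  (2,4): δ = 101.95°  ·
  (2,5): δ = 12.09°  ✓
  (3,4): δ = 134.00°  ·
  (3,5): δ = 44.14°  ·
  (4,5): δ = 90.14°  ·
antipodal pairs: 3

count = 3; pairs: (0,4), (1,5), (2,5)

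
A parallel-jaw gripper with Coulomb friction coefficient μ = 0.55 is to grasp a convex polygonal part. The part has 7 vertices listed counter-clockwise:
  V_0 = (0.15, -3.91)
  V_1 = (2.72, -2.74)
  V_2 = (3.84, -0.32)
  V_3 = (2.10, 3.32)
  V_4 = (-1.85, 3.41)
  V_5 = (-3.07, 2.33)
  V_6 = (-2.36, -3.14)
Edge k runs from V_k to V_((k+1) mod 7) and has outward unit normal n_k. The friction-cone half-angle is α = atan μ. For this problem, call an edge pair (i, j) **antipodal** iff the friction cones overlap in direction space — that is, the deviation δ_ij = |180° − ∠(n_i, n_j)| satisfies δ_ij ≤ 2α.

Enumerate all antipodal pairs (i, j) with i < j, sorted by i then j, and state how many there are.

α = atan 0.55 = 28.81°;  2α = 57.62°
n_0 = (+0.4143, -0.9101)
n_1 = (+0.9075, -0.4200)
n_2 = (+0.9022, +0.4313)
n_3 = (+0.0228, +0.9997)
n_4 = (-0.6628, +0.7488)
n_5 = (-0.9917, -0.1287)
n_6 = (-0.2933, -0.9560)
  (0,1): δ = 139.31°  ·
  (0,2): δ = 88.93°  ·
  (0,3): δ = 25.78°  ✓
  (0,4): δ = 17.04°  ✓
  (0,5): δ = 72.92°  ·
  (0,6): δ = 138.47°  ·
  (1,2): δ = 129.62°  ·
  (1,3): δ = 66.47°  ·
  (1,4): δ = 23.65°  ✓
  (1,5): δ = 32.23°  ✓
  (1,6): δ = 97.78°  ·
  (2,3): δ = 116.85°  ·
  (2,4): δ = 74.03°  ·
  (2,5): δ = 18.15°  ✓
  (2,6): δ = 47.40°  ✓
  (3,4): δ = 137.18°  ·
  (3,5): δ = 81.30°  ·
  (3,6): δ = 15.75°  ✓
  (4,5): δ = 124.12°  ·
  (4,6): δ = 58.57°  ·
  (5,6): δ = 114.45°  ·
antipodal pairs: 7

count = 7; pairs: (0,3), (0,4), (1,4), (1,5), (2,5), (2,6), (3,6)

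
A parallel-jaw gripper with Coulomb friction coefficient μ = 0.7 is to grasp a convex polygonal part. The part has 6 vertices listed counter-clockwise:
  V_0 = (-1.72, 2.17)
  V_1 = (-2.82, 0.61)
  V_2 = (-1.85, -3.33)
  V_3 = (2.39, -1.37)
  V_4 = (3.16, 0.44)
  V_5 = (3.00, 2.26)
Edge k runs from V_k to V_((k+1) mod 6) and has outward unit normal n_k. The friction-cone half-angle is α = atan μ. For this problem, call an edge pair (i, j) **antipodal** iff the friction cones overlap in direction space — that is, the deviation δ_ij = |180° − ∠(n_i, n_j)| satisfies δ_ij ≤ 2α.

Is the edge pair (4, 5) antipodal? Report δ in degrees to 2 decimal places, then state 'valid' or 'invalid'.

α = atan 0.7 = 34.99°;  2α = 69.98°
edge 4: e_4 = (-0.16, +1.82);  n_4 = (+0.9962, +0.0876)
edge 5: e_5 = (-4.72, -0.09);  n_5 = (-0.0191, +0.9998)
∠(n_4, n_5) = 86.07°
δ = |180° − 86.07°| = 93.93°
93.93° > 2α = 69.98°  →  invalid

δ = 93.93°, invalid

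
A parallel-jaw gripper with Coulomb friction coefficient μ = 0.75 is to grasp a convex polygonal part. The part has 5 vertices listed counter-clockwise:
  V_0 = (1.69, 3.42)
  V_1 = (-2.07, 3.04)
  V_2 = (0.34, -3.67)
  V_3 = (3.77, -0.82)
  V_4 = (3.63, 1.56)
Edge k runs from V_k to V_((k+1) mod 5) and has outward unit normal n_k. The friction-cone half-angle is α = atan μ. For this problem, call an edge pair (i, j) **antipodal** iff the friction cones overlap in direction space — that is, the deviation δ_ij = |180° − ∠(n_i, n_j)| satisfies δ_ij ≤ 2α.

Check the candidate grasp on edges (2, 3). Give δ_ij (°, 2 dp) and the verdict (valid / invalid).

δ = 126.36°, invalid

α = atan 0.75 = 36.87°;  2α = 73.74°
edge 2: e_2 = (+3.43, +2.85);  n_2 = (+0.6391, -0.7691)
edge 3: e_3 = (-0.14, +2.38);  n_3 = (+0.9983, +0.0587)
∠(n_2, n_3) = 53.64°
δ = |180° − 53.64°| = 126.36°
126.36° > 2α = 73.74°  →  invalid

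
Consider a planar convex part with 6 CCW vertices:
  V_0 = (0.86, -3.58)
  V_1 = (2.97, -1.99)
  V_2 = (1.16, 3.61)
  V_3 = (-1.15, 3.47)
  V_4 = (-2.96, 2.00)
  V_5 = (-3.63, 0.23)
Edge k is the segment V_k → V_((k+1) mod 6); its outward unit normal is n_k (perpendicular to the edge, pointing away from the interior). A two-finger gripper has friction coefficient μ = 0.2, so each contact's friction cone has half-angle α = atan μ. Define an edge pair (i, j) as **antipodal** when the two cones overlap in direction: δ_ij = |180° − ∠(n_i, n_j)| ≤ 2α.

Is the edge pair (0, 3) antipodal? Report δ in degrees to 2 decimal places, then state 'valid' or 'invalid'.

α = atan 0.2 = 11.31°;  2α = 22.62°
edge 0: e_0 = (+2.11, +1.59);  n_0 = (+0.6018, -0.7986)
edge 3: e_3 = (-1.81, -1.47);  n_3 = (-0.6304, +0.7762)
∠(n_0, n_3) = 177.92°
δ = |180° − 177.92°| = 2.08°
2.08° ≤ 2α = 22.62°  →  valid

δ = 2.08°, valid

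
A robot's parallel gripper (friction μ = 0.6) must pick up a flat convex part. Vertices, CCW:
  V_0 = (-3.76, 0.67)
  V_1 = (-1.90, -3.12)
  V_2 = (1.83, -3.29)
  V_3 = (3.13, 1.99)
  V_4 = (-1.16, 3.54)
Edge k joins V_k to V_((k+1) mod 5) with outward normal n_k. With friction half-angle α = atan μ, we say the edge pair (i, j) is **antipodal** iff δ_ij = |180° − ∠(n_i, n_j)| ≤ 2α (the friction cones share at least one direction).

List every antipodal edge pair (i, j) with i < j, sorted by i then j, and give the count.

α = atan 0.6 = 30.96°;  2α = 61.93°
n_0 = (-0.8977, -0.4406)
n_1 = (-0.0455, -0.9990)
n_2 = (+0.9710, -0.2391)
n_3 = (+0.3398, +0.9405)
n_4 = (-0.7411, +0.6714)
  (0,1): δ = 118.75°  ·
  (0,2): δ = 39.97°  ✓
  (0,3): δ = 43.99°  ✓
  (0,4): δ = 111.69°  ·
  (1,2): δ = 101.22°  ·
  (1,3): δ = 17.26°  ✓
  (1,4): δ = 50.44°  ✓
  (2,3): δ = 96.03°  ·
  (2,4): δ = 28.34°  ✓
  (3,4): δ = 112.31°  ·
antipodal pairs: 5

count = 5; pairs: (0,2), (0,3), (1,3), (1,4), (2,4)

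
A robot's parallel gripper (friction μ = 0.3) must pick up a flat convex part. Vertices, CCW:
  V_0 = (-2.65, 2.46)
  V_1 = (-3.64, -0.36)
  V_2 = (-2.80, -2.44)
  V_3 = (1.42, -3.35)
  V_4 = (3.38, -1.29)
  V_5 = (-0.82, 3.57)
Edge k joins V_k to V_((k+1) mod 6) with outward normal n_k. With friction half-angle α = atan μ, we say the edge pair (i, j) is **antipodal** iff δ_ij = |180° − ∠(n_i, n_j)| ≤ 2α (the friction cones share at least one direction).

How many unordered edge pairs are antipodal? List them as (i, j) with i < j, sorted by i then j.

α = atan 0.3 = 16.70°;  2α = 33.40°
n_0 = (-0.9435, +0.3312)
n_1 = (-0.9272, -0.3745)
n_2 = (-0.2108, -0.9775)
n_3 = (+0.7245, -0.6893)
n_4 = (+0.7566, +0.6539)
n_5 = (-0.5186, +0.8550)
  (0,1): δ = 138.66°  ·
  (0,2): δ = 82.82°  ·
  (0,3): δ = 24.23°  ✓
  (0,4): δ = 60.18°  ·
  (0,5): δ = 140.58°  ·
  (1,2): δ = 124.16°  ·
  (1,3): δ = 65.57°  ·
  (1,4): δ = 18.84°  ✓
  (1,5): δ = 99.25°  ·
  (2,3): δ = 121.41°  ·
  (2,4): δ = 37.00°  ·
  (2,5): δ = 43.41°  ·
  (3,4): δ = 95.59°  ·
  (3,5): δ = 15.19°  ✓
  (4,5): δ = 99.59°  ·
antipodal pairs: 3

count = 3; pairs: (0,3), (1,4), (3,5)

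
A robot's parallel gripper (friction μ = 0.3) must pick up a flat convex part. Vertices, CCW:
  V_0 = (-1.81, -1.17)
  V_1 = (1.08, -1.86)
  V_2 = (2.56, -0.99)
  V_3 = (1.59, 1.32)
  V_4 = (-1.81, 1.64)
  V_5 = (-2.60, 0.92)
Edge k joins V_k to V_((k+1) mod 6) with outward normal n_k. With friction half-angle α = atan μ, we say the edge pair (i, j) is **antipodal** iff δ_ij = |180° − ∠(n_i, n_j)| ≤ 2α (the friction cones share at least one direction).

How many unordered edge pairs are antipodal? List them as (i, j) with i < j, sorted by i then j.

α = atan 0.3 = 16.70°;  2α = 33.40°
n_0 = (-0.2322, -0.9727)
n_1 = (+0.5068, -0.8621)
n_2 = (+0.9220, +0.3872)
n_3 = (+0.0937, +0.9956)
n_4 = (-0.6736, +0.7391)
n_5 = (-0.9354, -0.3536)
  (0,1): δ = 136.12°  ·
  (0,2): δ = 53.79°  ·
  (0,3): δ = 8.05°  ✓
  (0,4): δ = 55.77°  ·
  (0,5): δ = 124.13°  ·
  (1,2): δ = 97.67°  ·
  (1,3): δ = 35.83°  ·
  (1,4): δ = 11.90°  ✓
  (1,5): δ = 80.26°  ·
  (2,3): δ = 118.15°  ·
  (2,4): δ = 70.43°  ·
  (2,5): δ = 2.07°  ✓
  (3,4): δ = 132.28°  ·
  (3,5): δ = 63.92°  ·
  (4,5): δ = 111.64°  ·
antipodal pairs: 3

count = 3; pairs: (0,3), (1,4), (2,5)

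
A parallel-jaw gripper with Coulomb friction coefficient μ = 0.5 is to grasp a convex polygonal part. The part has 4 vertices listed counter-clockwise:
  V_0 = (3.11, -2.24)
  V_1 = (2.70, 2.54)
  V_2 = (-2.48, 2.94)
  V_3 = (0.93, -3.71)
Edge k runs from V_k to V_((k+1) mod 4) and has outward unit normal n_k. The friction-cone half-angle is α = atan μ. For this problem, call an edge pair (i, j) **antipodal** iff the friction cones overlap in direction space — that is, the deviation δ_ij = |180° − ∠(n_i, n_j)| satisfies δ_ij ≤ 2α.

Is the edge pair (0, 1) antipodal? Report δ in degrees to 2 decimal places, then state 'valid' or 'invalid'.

α = atan 0.5 = 26.57°;  2α = 53.13°
edge 0: e_0 = (-0.41, +4.78);  n_0 = (+0.9963, +0.0855)
edge 1: e_1 = (-5.18, +0.40);  n_1 = (+0.0770, +0.9970)
∠(n_0, n_1) = 80.68°
δ = |180° − 80.68°| = 99.32°
99.32° > 2α = 53.13°  →  invalid

δ = 99.32°, invalid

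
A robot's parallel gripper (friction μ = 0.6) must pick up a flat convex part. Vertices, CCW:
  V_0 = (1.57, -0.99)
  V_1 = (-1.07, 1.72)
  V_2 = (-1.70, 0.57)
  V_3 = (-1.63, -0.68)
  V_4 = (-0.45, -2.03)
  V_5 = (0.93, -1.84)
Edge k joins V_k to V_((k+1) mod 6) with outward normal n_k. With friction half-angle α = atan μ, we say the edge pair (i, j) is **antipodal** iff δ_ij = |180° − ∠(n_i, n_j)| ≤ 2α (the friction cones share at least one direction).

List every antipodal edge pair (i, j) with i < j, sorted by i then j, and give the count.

count = 6; pairs: (0,2), (0,3), (0,4), (1,4), (1,5), (2,5)

α = atan 0.6 = 30.96°;  2α = 61.93°
n_0 = (+0.7163, +0.6978)
n_1 = (-0.8770, +0.4805)
n_2 = (-0.9984, -0.0559)
n_3 = (-0.7529, -0.6581)
n_4 = (+0.1364, -0.9907)
n_5 = (+0.7989, -0.6015)
  (0,1): δ = 72.97°  ·
  (0,2): δ = 41.05°  ✓
  (0,3): δ = 3.09°  ✓
  (0,4): δ = 53.59°  ✓
  (0,5): δ = 98.77°  ·
  (1,2): δ = 148.08°  ·
  (1,3): δ = 110.13°  ·
  (1,4): δ = 53.45°  ✓
  (1,5): δ = 8.26°  ✓
  (2,3): δ = 142.05°  ·
  (2,4): δ = 85.37°  ·
  (2,5): δ = 40.18°  ✓
  (3,4): δ = 123.32°  ·
  (3,5): δ = 78.13°  ·
  (4,5): δ = 134.82°  ·
antipodal pairs: 6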